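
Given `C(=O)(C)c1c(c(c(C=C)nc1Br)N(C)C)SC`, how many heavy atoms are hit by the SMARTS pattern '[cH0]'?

The query [cH0] means: aromatic carbon with no attached hydrogen (substituted or ring-fusion).
Check the 17 heavy atoms by environment: 1× n (aromatic, H0) → no; 5× c (aromatic, H0) → match; 1× N (H0) → no; 4× C (H3) → no; 1× C (H0) → no; 1× O (H0) → no; 1× S (H0) → no; 1× Br (H0) → no; 1× C (H1) → no; 1× C (H2) → no.
That gives 5 matching atoms.

5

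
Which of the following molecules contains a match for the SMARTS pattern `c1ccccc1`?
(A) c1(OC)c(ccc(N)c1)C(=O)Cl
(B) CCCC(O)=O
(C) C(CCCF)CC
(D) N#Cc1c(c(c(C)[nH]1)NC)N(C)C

A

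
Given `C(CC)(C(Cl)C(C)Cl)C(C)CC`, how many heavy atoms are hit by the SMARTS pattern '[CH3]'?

4

The query [CH3] means: aliphatic carbon with exactly three hydrogens.
Check the 12 heavy atoms by environment: 4× C (H3) → match; 4× C (H1) → no; 2× C (H2) → no; 2× Cl (H0) → no.
That gives 4 matching atoms.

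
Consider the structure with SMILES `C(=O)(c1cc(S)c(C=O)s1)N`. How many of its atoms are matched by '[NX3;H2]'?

Check the 11 heavy atoms by environment: 1× s (aromatic, H0, X2) → no; 3× c (aromatic, H0, X3) → no; 1× c (aromatic, H1, X3) → no; 1× C (H0, X3) → no; 2× O (H0, X1) → no; 1× N (H2, X3) → match; 1× S (H1, X2) → no; 1× C (H1, X3) → no.
That gives 1 matching atom.

1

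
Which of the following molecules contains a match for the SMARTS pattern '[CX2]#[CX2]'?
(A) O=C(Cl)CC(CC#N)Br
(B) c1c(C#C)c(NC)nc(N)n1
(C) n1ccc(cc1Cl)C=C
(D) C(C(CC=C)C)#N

[CX2]#[CX2] describes a carbon-carbon triple bond (an alkyne).
(A) has a nitrile (-C#N) but the triple bond is C#N, not C#C.
(B) contains an ethynyl group (-C#CH), which satisfies every atom and bond constraint.
(C) has a vinyl group (-CH=CH2) but the C=C is a double bond; both carbons are CX3, not CX2.
(D) has a nitrile (-C#N) but the triple bond is C#N, not C#C.
So the answer is (B).

B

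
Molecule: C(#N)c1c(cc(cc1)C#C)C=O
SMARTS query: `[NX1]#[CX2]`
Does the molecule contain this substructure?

The pattern [NX1]#[CX2] describes a nitrogen triple-bonded to a two-connected carbon — a nitrile.
The molecule carries a nitrile (-C#N), whose atoms satisfy every constraint of the query, so the pattern matches.

Yes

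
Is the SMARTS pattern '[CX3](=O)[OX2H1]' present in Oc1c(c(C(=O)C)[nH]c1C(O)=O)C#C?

The pattern [CX3](=O)[OX2H1] describes an sp2 carbon double-bonded to O and single-bonded to an -OH oxygen — a carboxylic acid.
The molecule carries a carboxylic acid group (-C(=O)OH), whose atoms satisfy every constraint of the query, so the pattern matches.

Yes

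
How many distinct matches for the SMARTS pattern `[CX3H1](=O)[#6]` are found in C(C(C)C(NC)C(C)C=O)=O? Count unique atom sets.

[CX3H1](=O)[#6] is the SMARTS for an aldehyde: an sp2 carbon with one H, double-bonded to O and single-bonded to carbon.
The molecule carries 2 separate instances of an aldehyde (-CHO) meeting every constraint; each maps to a distinct set of atoms, giving 2 matches.

2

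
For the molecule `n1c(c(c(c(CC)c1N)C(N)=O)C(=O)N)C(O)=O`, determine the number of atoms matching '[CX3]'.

The query [CX3] means: C with X3: aliphatic carbon with exactly 3 total connections.
Check the 18 heavy atoms by environment: 1× n (aromatic, X2) → no; 5× c (aromatic, X3) → no; 3× C (X3) → match; 3× O (X1) → no; 1× O (X2) → no; 3× N (X3) → no; 2× C (X4) → no.
That gives 3 matching atoms.

3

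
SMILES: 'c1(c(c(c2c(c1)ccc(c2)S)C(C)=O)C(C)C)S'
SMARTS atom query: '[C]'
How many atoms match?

5

The query [C] means: uppercase C matches aliphatic (non-aromatic) carbon only.
Check the 18 heavy atoms by environment: 10× c (aromatic) → no; 5× C → match; 2× S → no; 1× O → no.
That gives 5 matching atoms.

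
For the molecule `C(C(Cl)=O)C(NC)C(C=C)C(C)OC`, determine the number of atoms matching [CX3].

3

The query [CX3] means: C with X3: aliphatic carbon with exactly 3 total connections.
Check the 14 heavy atoms by environment: 7× C (X4) → no; 3× C (X3) → match; 1× O (X1) → no; 1× Cl (X1) → no; 1× N (X3) → no; 1× O (X2) → no.
That gives 3 matching atoms.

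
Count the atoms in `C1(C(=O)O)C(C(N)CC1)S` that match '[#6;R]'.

5

The query [#6;R] means: carbon that is part of a ring.
Check the 10 heavy atoms by environment: 5× C (in 5-ring) → match; 1× C (acyclic) → no; 2× O (acyclic) → no; 1× N (acyclic) → no; 1× S (acyclic) → no.
That gives 5 matching atoms.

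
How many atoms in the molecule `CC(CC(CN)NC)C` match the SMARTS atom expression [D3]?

Check the 9 heavy atoms by environment: 2× C (D2) → no; 2× C (D3) → match; 3× C (D1) → no; 1× N (D2) → no; 1× N (D1) → no.
That gives 2 matching atoms.

2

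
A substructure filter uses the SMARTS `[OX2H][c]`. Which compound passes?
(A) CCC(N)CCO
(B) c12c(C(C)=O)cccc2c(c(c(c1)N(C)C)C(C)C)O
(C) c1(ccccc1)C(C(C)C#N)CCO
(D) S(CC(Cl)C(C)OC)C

B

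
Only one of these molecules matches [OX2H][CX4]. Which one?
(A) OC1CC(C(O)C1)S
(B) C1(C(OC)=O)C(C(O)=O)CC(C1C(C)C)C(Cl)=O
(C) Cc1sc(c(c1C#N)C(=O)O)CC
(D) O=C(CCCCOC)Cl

A

[OX2H][CX4] describes a hydroxyl oxygen bound to an sp3 (X4) carbon (an aliphatic alcohol).
(A) contains a hydroxyl group (-OH), which satisfies every atom and bond constraint.
(B) has a carboxylic acid group (-C(=O)OH) but the -OH is on a CX3 carbonyl carbon, not a CX4 carbon.
(C) has a carboxylic acid group (-C(=O)OH) but the -OH is on a CX3 carbonyl carbon, not a CX4 carbon.
(D) has a methoxy ether (-OCH3) but the oxygen has H0 (ether), not H1.
So the answer is (A).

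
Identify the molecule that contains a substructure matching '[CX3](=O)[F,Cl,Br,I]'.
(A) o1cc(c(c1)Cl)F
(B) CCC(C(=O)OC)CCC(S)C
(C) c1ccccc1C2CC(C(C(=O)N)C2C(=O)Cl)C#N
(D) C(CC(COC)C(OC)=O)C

C

[CX3](=O)[F,Cl,Br,I] describes a carbonyl carbon bonded to a halogen (an acyl halide).
(A) has a chloro substituent but the Cl is not on a carbonyl carbon.
(B) has a methyl-ester group (-C(=O)OCH3) but the carbonyl is bonded to -O-C, not to a halogen.
(C) contains an acyl chloride (-C(=O)Cl), which satisfies every atom and bond constraint.
(D) has a methyl-ester group (-C(=O)OCH3) but the carbonyl is bonded to -O-C, not to a halogen.
So the answer is (C).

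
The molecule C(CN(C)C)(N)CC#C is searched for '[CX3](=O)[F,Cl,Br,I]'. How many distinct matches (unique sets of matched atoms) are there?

0

[CX3](=O)[F,Cl,Br,I] is the SMARTS for an acyl halide: a carbonyl carbon bonded to a halogen.
No fragment in the molecule satisfies every constraint, giving 0 matches.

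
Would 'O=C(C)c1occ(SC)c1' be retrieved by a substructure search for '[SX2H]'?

No

The pattern [SX2H] describes an aliphatic sulfur with two connections, one being H — a thiol.
The closest candidate here is a methylthio ether (-SCH3), but the sulfur has H0 (bonded to two carbons), not H1. No other fragment satisfies the full query, so there is no match.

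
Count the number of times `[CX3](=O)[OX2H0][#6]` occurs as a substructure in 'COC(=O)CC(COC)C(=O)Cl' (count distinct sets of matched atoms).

1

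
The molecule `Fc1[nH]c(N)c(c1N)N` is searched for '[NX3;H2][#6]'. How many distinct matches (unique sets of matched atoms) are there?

3

[NX3;H2][#6] is the SMARTS for a primary amine: a trivalent nitrogen with two H attached to carbon.
The molecule carries 3 separate instances of a primary amino group (-NH2) meeting every constraint; each maps to a distinct set of atoms, giving 3 matches.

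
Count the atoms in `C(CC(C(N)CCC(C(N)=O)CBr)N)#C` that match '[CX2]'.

The query [CX2] means: C with X2: aliphatic carbon with exactly 2 total connections.
Check the 15 heavy atoms by environment: 7× C (X4) → no; 1× C (X3) → no; 1× O (X1) → no; 3× N (X3) → no; 2× C (X2) → match; 1× Br (X1) → no.
That gives 2 matching atoms.

2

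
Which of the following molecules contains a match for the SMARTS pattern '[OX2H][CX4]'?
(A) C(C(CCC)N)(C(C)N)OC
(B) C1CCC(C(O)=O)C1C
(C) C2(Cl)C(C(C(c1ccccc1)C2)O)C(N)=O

C

[OX2H][CX4] describes a hydroxyl oxygen bound to an sp3 (X4) carbon (an aliphatic alcohol).
(A) has a methoxy ether (-OCH3) but the oxygen has H0 (ether), not H1.
(B) has a carboxylic acid group (-C(=O)OH) but the -OH is on a CX3 carbonyl carbon, not a CX4 carbon.
(C) contains a hydroxyl group (-OH), which satisfies every atom and bond constraint.
So the answer is (C).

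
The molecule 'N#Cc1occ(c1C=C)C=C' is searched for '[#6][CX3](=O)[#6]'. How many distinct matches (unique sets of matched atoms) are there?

0

[#6][CX3](=O)[#6] is the SMARTS for a ketone: a carbonyl carbon (no H) flanked by two carbons.
No fragment in the molecule satisfies every constraint, giving 0 matches.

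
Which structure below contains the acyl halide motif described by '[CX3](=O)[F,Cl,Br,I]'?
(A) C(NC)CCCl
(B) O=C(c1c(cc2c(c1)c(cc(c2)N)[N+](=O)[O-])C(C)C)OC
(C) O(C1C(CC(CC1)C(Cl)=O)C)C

[CX3](=O)[F,Cl,Br,I] describes a carbonyl carbon bonded to a halogen (an acyl halide).
(A) has a chloro substituent but the Cl is not on a carbonyl carbon.
(B) has a methyl-ester group (-C(=O)OCH3) but the carbonyl is bonded to -O-C, not to a halogen.
(C) contains an acyl chloride (-C(=O)Cl), which satisfies every atom and bond constraint.
So the answer is (C).

C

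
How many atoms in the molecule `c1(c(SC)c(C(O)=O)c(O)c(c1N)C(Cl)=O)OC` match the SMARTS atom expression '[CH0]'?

2

The query [CH0] means: aliphatic carbon with no attached hydrogen.
Check the 18 heavy atoms by environment: 6× c (aromatic, H0) → no; 1× N (H2) → no; 2× C (H0) → match; 3× O (H0) → no; 1× Cl (H0) → no; 2× O (H1) → no; 2× C (H3) → no; 1× S (H0) → no.
That gives 2 matching atoms.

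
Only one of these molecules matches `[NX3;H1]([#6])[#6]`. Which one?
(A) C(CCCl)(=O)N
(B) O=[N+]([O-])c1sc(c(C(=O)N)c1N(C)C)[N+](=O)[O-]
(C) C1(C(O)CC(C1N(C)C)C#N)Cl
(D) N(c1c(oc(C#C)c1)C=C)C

[NX3;H1]([#6])[#6] describes a trivalent nitrogen with one H, bonded to two carbons (a secondary amine).
(A) has a primary amide (-C(=O)NH2) but the -C(=O)NH2 nitrogen has H2, not H1.
(B) has a dimethylamino group (-N(CH3)2) but the nitrogen has H0, not H1.
(C) has a dimethylamino group (-N(CH3)2) but the nitrogen has H0, not H1.
(D) contains an N-methylamino group (-NHCH3), which satisfies every atom and bond constraint.
So the answer is (D).

D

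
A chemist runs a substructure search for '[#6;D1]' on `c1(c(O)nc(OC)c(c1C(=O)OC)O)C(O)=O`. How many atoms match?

The query [#6;D1] means: carbon bonded to exactly one heavy atom.
Check the 17 heavy atoms by environment: 1× n (aromatic, D2) → no; 5× c (aromatic, D3) → no; 5× O (D1) → no; 2× C (D3) → no; 2× O (D2) → no; 2× C (D1) → match.
That gives 2 matching atoms.

2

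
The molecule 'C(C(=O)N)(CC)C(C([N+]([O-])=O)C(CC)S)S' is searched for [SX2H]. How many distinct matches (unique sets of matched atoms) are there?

2

[SX2H] is the SMARTS for a thiol: an aliphatic sulfur with two connections, one being H.
The molecule carries 2 separate instances of a thiol (-SH) meeting every constraint; each maps to a distinct set of atoms, giving 2 matches.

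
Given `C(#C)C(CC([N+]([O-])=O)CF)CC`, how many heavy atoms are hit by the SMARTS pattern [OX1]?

2

The query [OX1] means: aliphatic oxygen with one total connection — typically a carbonyl =O or an oxide.
Check the 12 heavy atoms by environment: 6× C (X4) → no; 1× F (X1) → no; 2× C (X2) → no; 1× N (charge +1, X3) → no; 1× O (charge -1, X1) → match; 1× O (X1) → match.
Summing the matching environments: 1 + 1 = 2 matching atoms.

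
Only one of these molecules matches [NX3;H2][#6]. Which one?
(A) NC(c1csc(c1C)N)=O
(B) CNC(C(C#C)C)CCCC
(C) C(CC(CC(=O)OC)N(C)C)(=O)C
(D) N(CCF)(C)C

A

[NX3;H2][#6] describes a trivalent nitrogen with two H attached to carbon (a primary amine).
(A) contains a primary amino group (-NH2), which satisfies every atom and bond constraint.
(B) has an N-methylamino group (-NHCH3) but the nitrogen bears two carbons and only one H (H1), not H2.
(C) has a dimethylamino group (-N(CH3)2) but the nitrogen has H0, not H2.
(D) has a dimethylamino group (-N(CH3)2) but the nitrogen has H0, not H2.
So the answer is (A).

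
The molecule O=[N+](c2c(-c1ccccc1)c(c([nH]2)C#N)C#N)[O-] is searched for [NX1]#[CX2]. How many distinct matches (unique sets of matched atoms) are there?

[NX1]#[CX2] is the SMARTS for a nitrile: a nitrogen triple-bonded to a two-connected carbon.
The molecule carries 2 separate instances of a nitrile (-C#N) meeting every constraint; each maps to a distinct set of atoms, giving 2 matches.

2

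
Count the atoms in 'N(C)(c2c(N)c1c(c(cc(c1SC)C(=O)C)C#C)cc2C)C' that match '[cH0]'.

8

The query [cH0] means: aromatic carbon with no attached hydrogen (substituted or ring-fusion).
Check the 22 heavy atoms by environment: 8× c (aromatic, H0) → match; 2× c (aromatic, H1) → no; 2× C (H0) → no; 1× C (H1) → no; 1× N (H0) → no; 5× C (H3) → no; 1× S (H0) → no; 1× N (H2) → no; 1× O (H0) → no.
That gives 8 matching atoms.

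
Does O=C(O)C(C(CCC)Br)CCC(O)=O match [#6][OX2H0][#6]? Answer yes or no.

The pattern [#6][OX2H0][#6] describes an aliphatic oxygen bridging two carbons with no H on the oxygen — an ether.
The closest candidate here is a carboxylic acid group (-C(=O)OH), but the -OH oxygen has H1; the =O is OX1, not OX2. No other fragment satisfies the full query, so there is no match.

No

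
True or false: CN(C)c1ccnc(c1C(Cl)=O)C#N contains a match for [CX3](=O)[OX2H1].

False

The pattern [CX3](=O)[OX2H1] describes an sp2 carbon double-bonded to O and single-bonded to an -OH oxygen — a carboxylic acid.
The closest candidate here is an acyl chloride (-C(=O)Cl), but the carbonyl is bonded to Cl, not to an -OH oxygen. No other fragment satisfies the full query, so there is no match.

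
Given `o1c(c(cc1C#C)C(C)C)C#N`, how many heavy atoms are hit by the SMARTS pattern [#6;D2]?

3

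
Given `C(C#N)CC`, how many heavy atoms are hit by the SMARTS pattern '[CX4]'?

The query [CX4] means: C with X4: aliphatic carbon with exactly 4 total connections (bonds + H).
Check the 5 heavy atoms by environment: 3× C (X4) → match; 1× C (X2) → no; 1× N (X1) → no.
That gives 3 matching atoms.

3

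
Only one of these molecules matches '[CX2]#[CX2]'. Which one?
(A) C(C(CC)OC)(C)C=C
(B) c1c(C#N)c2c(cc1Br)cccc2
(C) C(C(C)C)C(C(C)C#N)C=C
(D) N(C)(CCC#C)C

[CX2]#[CX2] describes a carbon-carbon triple bond (an alkyne).
(A) has a vinyl group (-CH=CH2) but the C=C is a double bond; both carbons are CX3, not CX2.
(B) has a nitrile (-C#N) but the triple bond is C#N, not C#C.
(C) has a vinyl group (-CH=CH2) but the C=C is a double bond; both carbons are CX3, not CX2.
(D) contains an ethynyl group (-C#CH), which satisfies every atom and bond constraint.
So the answer is (D).

D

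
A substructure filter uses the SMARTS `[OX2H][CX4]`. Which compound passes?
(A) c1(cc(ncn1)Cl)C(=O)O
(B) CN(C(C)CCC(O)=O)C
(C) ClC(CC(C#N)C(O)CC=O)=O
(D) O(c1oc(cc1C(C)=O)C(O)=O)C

[OX2H][CX4] describes a hydroxyl oxygen bound to an sp3 (X4) carbon (an aliphatic alcohol).
(A) has a carboxylic acid group (-C(=O)OH) but the -OH is on a CX3 carbonyl carbon, not a CX4 carbon.
(B) has a carboxylic acid group (-C(=O)OH) but the -OH is on a CX3 carbonyl carbon, not a CX4 carbon.
(C) contains a hydroxyl group (-OH), which satisfies every atom and bond constraint.
(D) has a carboxylic acid group (-C(=O)OH) but the -OH is on a CX3 carbonyl carbon, not a CX4 carbon.
So the answer is (C).

C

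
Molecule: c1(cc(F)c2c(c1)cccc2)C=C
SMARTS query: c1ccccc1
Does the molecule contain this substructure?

Yes

The pattern c1ccccc1 describes six aromatic carbons in a ring — a benzene ring.
The required atom environment is present in the molecule, so the pattern matches.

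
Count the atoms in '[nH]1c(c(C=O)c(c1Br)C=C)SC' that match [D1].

4

The query [D1] means: atom with exactly one heavy-atom neighbour (degree 1).
Check the 12 heavy atoms by environment: 1× n (aromatic, D2) → no; 4× c (aromatic, D3) → no; 2× C (D2) → no; 1× O (D1) → match; 2× C (D1) → match; 1× Br (D1) → match; 1× S (D2) → no.
Summing the matching environments: 1 + 2 + 1 = 4 matching atoms.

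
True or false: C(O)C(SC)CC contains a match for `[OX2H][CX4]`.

True

The pattern [OX2H][CX4] describes a hydroxyl oxygen bound to an sp3 (X4) carbon — an aliphatic alcohol.
The molecule carries a hydroxyl group (-OH), whose atoms satisfy every constraint of the query, so the pattern matches.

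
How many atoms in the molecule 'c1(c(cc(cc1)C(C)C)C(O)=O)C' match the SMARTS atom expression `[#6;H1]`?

Check the 13 heavy atoms by environment: 3× c (aromatic, H1) → match; 3× c (aromatic, H0) → no; 1× C (H1) → match; 3× C (H3) → no; 1× C (H0) → no; 1× O (H0) → no; 1× O (H1) → no.
Summing the matching environments: 3 + 1 = 4 matching atoms.

4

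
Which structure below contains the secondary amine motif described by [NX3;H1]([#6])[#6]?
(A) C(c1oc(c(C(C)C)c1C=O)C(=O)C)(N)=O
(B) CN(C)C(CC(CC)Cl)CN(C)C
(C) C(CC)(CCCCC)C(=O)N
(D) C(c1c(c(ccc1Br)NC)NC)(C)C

D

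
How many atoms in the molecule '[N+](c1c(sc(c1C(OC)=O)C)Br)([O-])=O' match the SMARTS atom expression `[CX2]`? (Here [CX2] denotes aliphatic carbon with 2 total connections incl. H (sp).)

0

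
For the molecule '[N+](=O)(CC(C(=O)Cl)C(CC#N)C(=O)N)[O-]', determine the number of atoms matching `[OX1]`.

4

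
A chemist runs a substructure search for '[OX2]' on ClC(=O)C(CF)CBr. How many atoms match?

0

Check the 8 heavy atoms by environment: 3× C (X4) → no; 1× F (X1) → no; 1× Br (X1) → no; 1× C (X3) → no; 1× O (X1) → no; 1× Cl (X1) → no.
No environment satisfies the query, so 0 matching atoms.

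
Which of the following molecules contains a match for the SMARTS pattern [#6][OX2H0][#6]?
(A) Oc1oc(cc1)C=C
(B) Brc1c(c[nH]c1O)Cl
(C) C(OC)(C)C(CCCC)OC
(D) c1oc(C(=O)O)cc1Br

[#6][OX2H0][#6] describes an aliphatic oxygen bridging two carbons with no H on the oxygen (an ether).
(A) has a hydroxyl group (-OH) but the oxygen has H1, not H0 bridging two carbons.
(B) has a hydroxyl group (-OH) but the oxygen has H1, not H0 bridging two carbons.
(C) contains a methoxy ether (-OCH3), which satisfies every atom and bond constraint.
(D) has a carboxylic acid group (-C(=O)OH) but the -OH oxygen has H1; the =O is OX1, not OX2.
So the answer is (C).

C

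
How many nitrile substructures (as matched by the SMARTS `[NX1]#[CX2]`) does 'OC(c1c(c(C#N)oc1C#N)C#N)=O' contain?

[NX1]#[CX2] is the SMARTS for a nitrile: a nitrogen triple-bonded to a two-connected carbon.
The molecule carries 3 separate instances of a nitrile (-C#N) meeting every constraint; each maps to a distinct set of atoms, giving 3 matches.

3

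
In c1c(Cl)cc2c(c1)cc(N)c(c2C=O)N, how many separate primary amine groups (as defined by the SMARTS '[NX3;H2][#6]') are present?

2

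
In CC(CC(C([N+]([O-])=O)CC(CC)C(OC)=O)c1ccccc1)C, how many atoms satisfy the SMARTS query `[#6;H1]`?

9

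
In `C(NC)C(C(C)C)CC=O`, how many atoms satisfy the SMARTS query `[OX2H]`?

Check the 10 heavy atoms by environment: 2× C (H2, X4) → no; 2× C (H1, X4) → no; 3× C (H3, X4) → no; 1× C (H1, X3) → no; 1× O (H0, X1) → no; 1× N (H1, X3) → no.
No environment satisfies the query, so 0 matching atoms.

0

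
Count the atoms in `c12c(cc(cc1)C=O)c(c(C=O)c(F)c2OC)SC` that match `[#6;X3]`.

The query [#6;X3] means: any carbon (aromatic or not) with three total connections.
Check the 19 heavy atoms by environment: 10× c (aromatic, X3) → match; 2× C (X3) → match; 2× O (X1) → no; 1× F (X1) → no; 1× O (X2) → no; 2× C (X4) → no; 1× S (X2) → no.
Summing the matching environments: 10 + 2 = 12 matching atoms.

12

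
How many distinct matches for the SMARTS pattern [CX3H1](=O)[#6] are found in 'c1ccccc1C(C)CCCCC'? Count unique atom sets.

[CX3H1](=O)[#6] is the SMARTS for an aldehyde: an sp2 carbon with one H, double-bonded to O and single-bonded to carbon.
No fragment in the molecule satisfies every constraint, giving 0 matches.

0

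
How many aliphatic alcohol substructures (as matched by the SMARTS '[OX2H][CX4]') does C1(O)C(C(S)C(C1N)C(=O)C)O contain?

[OX2H][CX4] is the SMARTS for an aliphatic alcohol: a hydroxyl oxygen bound to an sp3 (X4) carbon.
The molecule carries 2 separate instances of a hydroxyl group (-OH) meeting every constraint; each maps to a distinct set of atoms, giving 2 matches.

2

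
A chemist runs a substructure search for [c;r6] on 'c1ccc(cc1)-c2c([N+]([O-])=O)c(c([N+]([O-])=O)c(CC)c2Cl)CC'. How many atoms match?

12

The query [c;r6] means: aromatic carbon that belongs to a six-membered ring.
Check the 23 heavy atoms by environment: 12× c (aromatic, in 6-ring) → match; 4× C (acyclic) → no; 2× N (charge +1, acyclic) → no; 2× O (charge -1, acyclic) → no; 2× O (acyclic) → no; 1× Cl (acyclic) → no.
That gives 12 matching atoms.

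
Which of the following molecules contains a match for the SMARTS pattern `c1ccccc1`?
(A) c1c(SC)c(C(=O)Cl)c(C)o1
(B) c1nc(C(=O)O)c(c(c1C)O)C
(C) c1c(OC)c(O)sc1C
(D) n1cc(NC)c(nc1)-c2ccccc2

c1ccccc1 describes six aromatic carbons in a ring (a benzene ring).
(A) has a methyl group (-CH3) but no six-membered all-carbon aromatic ring is present.
(B) has a methyl group (-CH3) but no six-membered all-carbon aromatic ring is present.
(C) has a methyl group (-CH3) but no six-membered all-carbon aromatic ring is present.
(D) contains a phenyl ring, which satisfies every atom and bond constraint.
So the answer is (D).

D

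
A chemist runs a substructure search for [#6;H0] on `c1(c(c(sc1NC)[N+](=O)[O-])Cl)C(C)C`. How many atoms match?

The query [#6;H0] means: any carbon with no attached hydrogen.
Check the 14 heavy atoms by environment: 1× s (aromatic, H0) → no; 4× c (aromatic, H0) → match; 1× Cl (H0) → no; 1× N (charge +1, H0) → no; 1× O (charge -1, H0) → no; 1× O (H0) → no; 1× C (H1) → no; 3× C (H3) → no; 1× N (H1) → no.
That gives 4 matching atoms.

4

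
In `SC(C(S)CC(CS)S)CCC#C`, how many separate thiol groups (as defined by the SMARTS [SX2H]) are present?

[SX2H] is the SMARTS for a thiol: an aliphatic sulfur with two connections, one being H.
The molecule carries 4 separate instances of a thiol (-SH) meeting every constraint; each maps to a distinct set of atoms, giving 4 matches.

4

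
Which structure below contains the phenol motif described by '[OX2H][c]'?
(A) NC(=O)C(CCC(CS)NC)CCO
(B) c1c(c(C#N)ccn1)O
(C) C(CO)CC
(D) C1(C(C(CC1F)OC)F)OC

[OX2H][c] describes a hydroxyl oxygen attached to an aromatic carbon (a phenol).
(A) has a hydroxyl group (-OH) but the -OH is on an aliphatic carbon, not an aromatic c.
(B) contains a hydroxyl group (-OH), which satisfies every atom and bond constraint.
(C) has a hydroxyl group (-OH) but the -OH is on an aliphatic carbon, not an aromatic c.
(D) has a methoxy ether (-OCH3) but the oxygen has H0, not H1.
So the answer is (B).

B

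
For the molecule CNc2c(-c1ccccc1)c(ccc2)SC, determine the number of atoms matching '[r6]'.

Check the 16 heavy atoms by environment: 12× c (aromatic, in 6-ring) → match; 1× S (acyclic) → no; 2× C (acyclic) → no; 1× N (acyclic) → no.
That gives 12 matching atoms.

12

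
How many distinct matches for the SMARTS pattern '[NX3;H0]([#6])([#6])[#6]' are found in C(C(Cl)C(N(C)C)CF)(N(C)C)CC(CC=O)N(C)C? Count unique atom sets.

[NX3;H0]([#6])([#6])[#6] is the SMARTS for a tertiary amine: a trivalent nitrogen with no H, bonded to three carbons.
The molecule carries 3 separate instances of a dimethylamino group (-N(CH3)2) meeting every constraint; each maps to a distinct set of atoms, giving 3 matches.

3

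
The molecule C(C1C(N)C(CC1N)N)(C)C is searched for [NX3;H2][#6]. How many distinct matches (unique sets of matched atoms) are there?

[NX3;H2][#6] is the SMARTS for a primary amine: a trivalent nitrogen with two H attached to carbon.
The molecule carries 3 separate instances of a primary amino group (-NH2) meeting every constraint; each maps to a distinct set of atoms, giving 3 matches.

3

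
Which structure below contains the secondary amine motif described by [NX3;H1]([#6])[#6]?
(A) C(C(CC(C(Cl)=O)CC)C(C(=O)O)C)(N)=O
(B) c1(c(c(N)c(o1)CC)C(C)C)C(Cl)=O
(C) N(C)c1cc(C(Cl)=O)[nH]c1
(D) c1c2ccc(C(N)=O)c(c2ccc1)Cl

C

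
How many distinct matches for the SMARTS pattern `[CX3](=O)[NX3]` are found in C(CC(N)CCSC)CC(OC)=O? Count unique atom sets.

0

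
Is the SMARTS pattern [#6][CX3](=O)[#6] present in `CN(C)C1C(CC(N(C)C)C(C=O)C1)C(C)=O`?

The pattern [#6][CX3](=O)[#6] describes a carbonyl carbon (no H) flanked by two carbons — a ketone.
The molecule carries an acetyl/ketone group (-C(=O)CH3), whose atoms satisfy every constraint of the query, so the pattern matches.

Yes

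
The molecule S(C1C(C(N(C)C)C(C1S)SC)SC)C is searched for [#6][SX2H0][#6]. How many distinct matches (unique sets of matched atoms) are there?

3

[#6][SX2H0][#6] is the SMARTS for a thioether: an aliphatic sulfur bridging two carbons with no H on the sulfur.
The molecule carries 3 separate instances of a methylthio ether (-SCH3) meeting every constraint; each maps to a distinct set of atoms, giving 3 matches.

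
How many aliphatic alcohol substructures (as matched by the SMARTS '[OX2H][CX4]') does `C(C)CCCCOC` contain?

[OX2H][CX4] is the SMARTS for an aliphatic alcohol: a hydroxyl oxygen bound to an sp3 (X4) carbon.
The molecule has a methoxy ether (-OCH3), but the oxygen has H0 (ether), not H1; nothing else fits, so there are 0 matches.

0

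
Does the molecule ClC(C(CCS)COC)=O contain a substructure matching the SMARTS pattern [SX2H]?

The pattern [SX2H] describes an aliphatic sulfur with two connections, one being H — a thiol.
The molecule carries a thiol (-SH), whose atoms satisfy every constraint of the query, so the pattern matches.

Yes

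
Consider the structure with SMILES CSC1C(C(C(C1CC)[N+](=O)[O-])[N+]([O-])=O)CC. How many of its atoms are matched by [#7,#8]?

6

Check the 17 heavy atoms by environment: 10× C → no; 2× N (charge +1) → match; 2× O (charge -1) → match; 2× O → match; 1× S → no.
Summing the matching environments: 2 + 2 + 2 = 6 matching atoms.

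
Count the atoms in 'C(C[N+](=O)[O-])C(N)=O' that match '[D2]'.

2

The query [D2] means: atom with exactly two heavy-atom neighbours.
Check the 8 heavy atoms by environment: 2× C (D2) → match; 1× C (D3) → no; 2× O (D1) → no; 1× N (D1) → no; 1× N (charge +1, D3) → no; 1× O (charge -1, D1) → no.
That gives 2 matching atoms.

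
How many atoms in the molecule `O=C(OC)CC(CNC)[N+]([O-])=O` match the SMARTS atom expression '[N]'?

The query [N] means: uppercase N matches aliphatic (non-aromatic) nitrogen only.
Check the 12 heavy atoms by environment: 6× C → no; 1× N (charge +1) → match; 1× O (charge -1) → no; 3× O → no; 1× N → match.
Summing the matching environments: 1 + 1 = 2 matching atoms.

2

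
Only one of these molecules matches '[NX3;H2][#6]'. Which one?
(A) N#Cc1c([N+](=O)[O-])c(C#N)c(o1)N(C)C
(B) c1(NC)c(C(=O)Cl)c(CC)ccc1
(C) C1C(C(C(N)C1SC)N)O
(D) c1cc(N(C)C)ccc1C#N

C

[NX3;H2][#6] describes a trivalent nitrogen with two H attached to carbon (a primary amine).
(A) has a nitrile (-C#N) but the nitrogen is NX1 (triple-bonded), not NX3 with two H.
(B) has an N-methylamino group (-NHCH3) but the nitrogen bears two carbons and only one H (H1), not H2.
(C) contains a primary amino group (-NH2), which satisfies every atom and bond constraint.
(D) has a nitrile (-C#N) but the nitrogen is NX1 (triple-bonded), not NX3 with two H.
So the answer is (C).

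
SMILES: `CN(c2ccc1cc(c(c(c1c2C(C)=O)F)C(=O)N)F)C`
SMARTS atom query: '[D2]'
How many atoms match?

3

The query [D2] means: atom with exactly two heavy-atom neighbours.
Check the 21 heavy atoms by environment: 7× c (aromatic, D3) → no; 3× c (aromatic, D2) → match; 2× C (D3) → no; 2× O (D1) → no; 3× C (D1) → no; 1× N (D1) → no; 2× F (D1) → no; 1× N (D3) → no.
That gives 3 matching atoms.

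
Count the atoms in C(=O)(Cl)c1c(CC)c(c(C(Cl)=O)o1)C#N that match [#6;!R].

The query [#6;!R] means: carbon not in any ring.
Check the 15 heavy atoms by environment: 1× o (aromatic, in 5-ring) → no; 4× c (aromatic, in 5-ring) → no; 5× C (acyclic) → match; 2× O (acyclic) → no; 2× Cl (acyclic) → no; 1× N (acyclic) → no.
That gives 5 matching atoms.

5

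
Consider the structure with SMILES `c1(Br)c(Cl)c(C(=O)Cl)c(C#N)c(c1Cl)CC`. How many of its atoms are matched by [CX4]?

The query [CX4] means: C with X4: aliphatic carbon with exactly 4 total connections (bonds + H).
Check the 16 heavy atoms by environment: 6× c (aromatic, X3) → no; 2× C (X4) → match; 1× C (X2) → no; 1× N (X1) → no; 1× Br (X1) → no; 3× Cl (X1) → no; 1× C (X3) → no; 1× O (X1) → no.
That gives 2 matching atoms.

2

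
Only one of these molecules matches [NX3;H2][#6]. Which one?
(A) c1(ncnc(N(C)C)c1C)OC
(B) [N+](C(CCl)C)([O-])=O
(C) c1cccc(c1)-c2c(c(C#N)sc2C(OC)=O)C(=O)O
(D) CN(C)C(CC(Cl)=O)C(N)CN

D

[NX3;H2][#6] describes a trivalent nitrogen with two H attached to carbon (a primary amine).
(A) has a dimethylamino group (-N(CH3)2) but the nitrogen has H0, not H2.
(B) has a nitro group (-[N+](=O)[O-]) but the nitrogen is [N+] with no H, not NX3H2.
(C) has a nitrile (-C#N) but the nitrogen is NX1 (triple-bonded), not NX3 with two H.
(D) contains a primary amino group (-NH2), which satisfies every atom and bond constraint.
So the answer is (D).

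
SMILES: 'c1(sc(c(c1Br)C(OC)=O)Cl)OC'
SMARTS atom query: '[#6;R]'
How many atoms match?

4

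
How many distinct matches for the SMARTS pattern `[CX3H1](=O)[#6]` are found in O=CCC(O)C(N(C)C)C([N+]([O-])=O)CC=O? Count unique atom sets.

2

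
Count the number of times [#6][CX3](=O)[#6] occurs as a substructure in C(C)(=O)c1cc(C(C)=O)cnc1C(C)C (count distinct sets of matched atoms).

[#6][CX3](=O)[#6] is the SMARTS for a ketone: a carbonyl carbon (no H) flanked by two carbons.
The molecule carries 2 separate instances of an acetyl/ketone group (-C(=O)CH3) meeting every constraint; each maps to a distinct set of atoms, giving 2 matches.

2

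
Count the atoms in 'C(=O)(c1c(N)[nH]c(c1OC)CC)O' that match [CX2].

Check the 13 heavy atoms by environment: 1× n (aromatic, X3) → no; 4× c (aromatic, X3) → no; 1× N (X3) → no; 3× C (X4) → no; 2× O (X2) → no; 1× C (X3) → no; 1× O (X1) → no.
No environment satisfies the query, so 0 matching atoms.

0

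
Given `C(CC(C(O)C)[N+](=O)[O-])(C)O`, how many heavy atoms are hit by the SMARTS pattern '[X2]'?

2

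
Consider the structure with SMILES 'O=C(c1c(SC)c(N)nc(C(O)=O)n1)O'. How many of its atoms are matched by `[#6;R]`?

The query [#6;R] means: carbon that is part of a ring.
Check the 15 heavy atoms by environment: 2× n (aromatic, in 6-ring) → no; 4× c (aromatic, in 6-ring) → match; 3× C (acyclic) → no; 4× O (acyclic) → no; 1× S (acyclic) → no; 1× N (acyclic) → no.
That gives 4 matching atoms.

4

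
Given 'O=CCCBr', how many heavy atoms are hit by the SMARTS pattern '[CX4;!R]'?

Check the 5 heavy atoms by environment: 2× C (X4, acyclic) → match; 1× C (X3, acyclic) → no; 1× O (X1, acyclic) → no; 1× Br (X1, acyclic) → no.
That gives 2 matching atoms.

2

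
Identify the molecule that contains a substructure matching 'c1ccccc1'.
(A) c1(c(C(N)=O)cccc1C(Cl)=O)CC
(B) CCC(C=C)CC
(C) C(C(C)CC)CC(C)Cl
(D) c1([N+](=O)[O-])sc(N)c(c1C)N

A

c1ccccc1 describes six aromatic carbons in a ring (a benzene ring).
(A) contains the required atom environment, so the pattern matches.
(B) has a methyl group (-CH3) but no six-membered all-carbon aromatic ring is present.
(C) has a methyl group (-CH3) but no six-membered all-carbon aromatic ring is present.
(D) has a methyl group (-CH3) but no six-membered all-carbon aromatic ring is present.
So the answer is (A).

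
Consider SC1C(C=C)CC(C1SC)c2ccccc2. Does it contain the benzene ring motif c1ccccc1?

Yes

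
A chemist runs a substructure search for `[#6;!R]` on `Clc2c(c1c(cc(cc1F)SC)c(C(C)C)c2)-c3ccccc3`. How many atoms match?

The query [#6;!R] means: carbon not in any ring.
Check the 23 heavy atoms by environment: 16× c (aromatic, in 6-ring) → no; 1× Cl (acyclic) → no; 1× S (acyclic) → no; 4× C (acyclic) → match; 1× F (acyclic) → no.
That gives 4 matching atoms.

4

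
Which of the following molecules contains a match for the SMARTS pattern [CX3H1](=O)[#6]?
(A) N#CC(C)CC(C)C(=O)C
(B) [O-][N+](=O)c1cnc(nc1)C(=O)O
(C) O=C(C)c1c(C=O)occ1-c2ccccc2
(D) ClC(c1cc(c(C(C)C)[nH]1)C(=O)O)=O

C

[CX3H1](=O)[#6] describes an sp2 carbon with one H, double-bonded to O and single-bonded to carbon (an aldehyde).
(A) has an acetyl/ketone group (-C(=O)CH3) but the carbonyl carbon has H0 (two carbon neighbours), not H1.
(B) has a carboxylic acid group (-C(=O)OH) but the carbonyl carbon has H0 and is bonded to O, not H1.
(C) contains an aldehyde (-CHO), which satisfies every atom and bond constraint.
(D) has a carboxylic acid group (-C(=O)OH) but the carbonyl carbon has H0 and is bonded to O, not H1.
So the answer is (C).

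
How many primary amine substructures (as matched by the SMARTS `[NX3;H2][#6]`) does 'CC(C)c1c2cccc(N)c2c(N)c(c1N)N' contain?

4

[NX3;H2][#6] is the SMARTS for a primary amine: a trivalent nitrogen with two H attached to carbon.
The molecule carries 4 separate instances of a primary amino group (-NH2) meeting every constraint; each maps to a distinct set of atoms, giving 4 matches.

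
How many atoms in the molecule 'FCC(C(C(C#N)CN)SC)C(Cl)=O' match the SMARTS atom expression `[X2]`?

2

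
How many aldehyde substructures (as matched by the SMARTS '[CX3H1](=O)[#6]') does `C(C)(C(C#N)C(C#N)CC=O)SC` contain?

[CX3H1](=O)[#6] is the SMARTS for an aldehyde: an sp2 carbon with one H, double-bonded to O and single-bonded to carbon.
Exactly one fragment in the molecule meets all constraints, giving 1 match.

1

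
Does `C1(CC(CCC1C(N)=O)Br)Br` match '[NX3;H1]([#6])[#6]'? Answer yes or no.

No

The pattern [NX3;H1]([#6])[#6] describes a trivalent nitrogen with one H, bonded to two carbons — a secondary amine.
The closest candidate here is a primary amide (-C(=O)NH2), but the -C(=O)NH2 nitrogen has H2, not H1. No other fragment satisfies the full query, so there is no match.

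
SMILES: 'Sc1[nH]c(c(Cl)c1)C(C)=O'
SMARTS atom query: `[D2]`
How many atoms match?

Check the 10 heavy atoms by environment: 1× n (aromatic, D2) → match; 3× c (aromatic, D3) → no; 1× c (aromatic, D2) → match; 1× S (D1) → no; 1× C (D3) → no; 1× O (D1) → no; 1× C (D1) → no; 1× Cl (D1) → no.
Summing the matching environments: 1 + 1 = 2 matching atoms.

2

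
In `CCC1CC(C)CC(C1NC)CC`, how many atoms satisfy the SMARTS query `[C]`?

12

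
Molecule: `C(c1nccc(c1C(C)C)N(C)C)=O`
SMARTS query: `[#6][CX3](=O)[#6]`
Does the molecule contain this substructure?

No

The pattern [#6][CX3](=O)[#6] describes a carbonyl carbon (no H) flanked by two carbons — a ketone.
The closest candidate here is an aldehyde (-CHO), but the carbonyl carbon has H1, so it is not flanked by two carbons. No other fragment satisfies the full query, so there is no match.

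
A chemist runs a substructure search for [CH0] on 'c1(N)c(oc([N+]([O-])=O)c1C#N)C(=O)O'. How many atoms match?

Check the 14 heavy atoms by environment: 1× o (aromatic, H0) → no; 4× c (aromatic, H0) → no; 2× C (H0) → match; 1× N (H0) → no; 1× N (H2) → no; 1× N (charge +1, H0) → no; 1× O (charge -1, H0) → no; 2× O (H0) → no; 1× O (H1) → no.
That gives 2 matching atoms.

2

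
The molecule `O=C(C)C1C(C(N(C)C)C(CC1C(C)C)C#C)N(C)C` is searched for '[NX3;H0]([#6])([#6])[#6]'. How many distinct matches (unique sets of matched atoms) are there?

2

[NX3;H0]([#6])([#6])[#6] is the SMARTS for a tertiary amine: a trivalent nitrogen with no H, bonded to three carbons.
The molecule carries 2 separate instances of a dimethylamino group (-N(CH3)2) meeting every constraint; each maps to a distinct set of atoms, giving 2 matches.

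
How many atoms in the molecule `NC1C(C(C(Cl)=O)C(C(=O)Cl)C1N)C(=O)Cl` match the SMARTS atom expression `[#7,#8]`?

5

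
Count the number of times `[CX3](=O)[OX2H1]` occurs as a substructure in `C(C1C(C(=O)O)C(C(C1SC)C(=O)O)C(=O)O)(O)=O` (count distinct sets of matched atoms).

4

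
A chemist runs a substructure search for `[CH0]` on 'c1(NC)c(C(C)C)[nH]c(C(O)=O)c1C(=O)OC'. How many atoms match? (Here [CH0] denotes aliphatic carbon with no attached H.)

The query [CH0] means: aliphatic carbon with no attached hydrogen.
Check the 17 heavy atoms by environment: 1× n (aromatic, H1) → no; 4× c (aromatic, H0) → no; 1× C (H1) → no; 4× C (H3) → no; 2× C (H0) → match; 3× O (H0) → no; 1× O (H1) → no; 1× N (H1) → no.
That gives 2 matching atoms.

2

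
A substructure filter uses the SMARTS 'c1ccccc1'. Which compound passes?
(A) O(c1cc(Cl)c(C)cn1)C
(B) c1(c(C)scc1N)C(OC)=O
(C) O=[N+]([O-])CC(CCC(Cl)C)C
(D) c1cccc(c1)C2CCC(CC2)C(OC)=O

c1ccccc1 describes six aromatic carbons in a ring (a benzene ring).
(A) has a methyl group (-CH3) but no six-membered all-carbon aromatic ring is present.
(B) has a methyl group (-CH3) but no six-membered all-carbon aromatic ring is present.
(C) has a methyl group (-CH3) but no six-membered all-carbon aromatic ring is present.
(D) contains a phenyl ring, which satisfies every atom and bond constraint.
So the answer is (D).

D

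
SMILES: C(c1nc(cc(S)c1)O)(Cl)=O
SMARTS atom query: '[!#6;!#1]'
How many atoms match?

5

Check the 11 heavy atoms by environment: 1× n (aromatic) → match; 5× c (aromatic) → no; 2× O → match; 1× S → match; 1× C → no; 1× Cl → match.
Summing the matching environments: 1 + 2 + 1 + 1 = 5 matching atoms.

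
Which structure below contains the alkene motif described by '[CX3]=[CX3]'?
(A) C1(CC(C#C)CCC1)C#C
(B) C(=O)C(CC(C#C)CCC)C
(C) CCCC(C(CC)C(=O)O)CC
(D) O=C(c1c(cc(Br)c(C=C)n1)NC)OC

D

[CX3]=[CX3] describes a non-aromatic C=C double bond between two sp2 carbons (an alkene).
(A) has an ethynyl group (-C#CH) but the C-C bond is a triple bond, not a double bond.
(B) has an ethynyl group (-C#CH) but the C-C bond is a triple bond, not a double bond.
(C) has an ethyl group (-CH2CH3) but its C-C bond is a single bond between CX4 carbons, not CX3=CX3.
(D) contains a vinyl group (-CH=CH2), which satisfies every atom and bond constraint.
So the answer is (D).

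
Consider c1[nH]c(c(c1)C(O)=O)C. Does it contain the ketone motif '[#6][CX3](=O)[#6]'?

The pattern [#6][CX3](=O)[#6] describes a carbonyl carbon (no H) flanked by two carbons — a ketone.
The closest candidate here is a carboxylic acid group (-C(=O)OH), but one neighbour of the carbonyl carbon is O, not C. No other fragment satisfies the full query, so there is no match.

No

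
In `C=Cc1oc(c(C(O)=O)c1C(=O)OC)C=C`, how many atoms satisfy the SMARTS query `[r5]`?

Check the 16 heavy atoms by environment: 1× o (aromatic, in 5-ring) → match; 4× c (aromatic, in 5-ring) → match; 7× C (acyclic) → no; 4× O (acyclic) → no.
Summing the matching environments: 1 + 4 = 5 matching atoms.

5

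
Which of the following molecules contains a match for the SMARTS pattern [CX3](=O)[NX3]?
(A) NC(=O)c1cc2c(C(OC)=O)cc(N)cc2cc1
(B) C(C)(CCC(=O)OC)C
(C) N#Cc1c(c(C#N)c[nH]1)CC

[CX3](=O)[NX3] describes a carbonyl carbon bonded to a trivalent nitrogen (an amide).
(A) contains a primary amide (-C(=O)NH2), which satisfies every atom and bond constraint.
(B) has a methyl-ester group (-C(=O)OCH3) but the carbonyl is bonded to O, not to an NX3 nitrogen.
(C) has a nitrile (-C#N) but the nitrile N is NX1 (triple-bonded), not NX3.
So the answer is (A).

A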